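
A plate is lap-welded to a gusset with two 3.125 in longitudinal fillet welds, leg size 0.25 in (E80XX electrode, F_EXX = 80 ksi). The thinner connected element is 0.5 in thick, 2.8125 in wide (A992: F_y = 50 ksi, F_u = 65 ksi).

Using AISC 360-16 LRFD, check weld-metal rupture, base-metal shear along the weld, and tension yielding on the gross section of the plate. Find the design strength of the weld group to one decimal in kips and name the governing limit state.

39.8 kips (weld metal governs)

Weld metal: throat = 0.707×0.25 = 0.17675 in, L = 2×3.125 = 6.25 in. φR_n = 0.75 × 0.6 × 80 × 0.17675 × 6.25 = 39.8 kips.
Base metal shear (0.5 in plate): yield φR_n = 1.0×0.6×50×0.5×6.25 = 93.8 kips; rupture φR_n = 0.75×0.6×65×0.5×6.25 = 91.4 kips; take 91.4 kips (rupture).
Tension yield (gross): A_g = 2.8125×0.5 = 1.4063 in². φR_n = 0.90 × 50 × 1.4063 = 63.3 kips.
Governing: min(39.8, 91.4, 63.3) = 39.8 kips → weld metal.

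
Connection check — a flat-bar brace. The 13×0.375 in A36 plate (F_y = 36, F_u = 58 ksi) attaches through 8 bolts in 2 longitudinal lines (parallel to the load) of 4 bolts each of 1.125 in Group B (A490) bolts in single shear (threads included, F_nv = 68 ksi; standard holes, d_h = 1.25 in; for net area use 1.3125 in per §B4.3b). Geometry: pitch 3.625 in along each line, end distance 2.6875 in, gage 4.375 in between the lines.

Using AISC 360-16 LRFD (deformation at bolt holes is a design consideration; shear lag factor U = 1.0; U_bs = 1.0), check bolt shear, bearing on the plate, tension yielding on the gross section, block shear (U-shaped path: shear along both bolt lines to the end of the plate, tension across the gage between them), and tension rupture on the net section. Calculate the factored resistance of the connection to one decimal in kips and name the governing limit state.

Bolt shear: A_b = π(1.125)²/4 = 0.99402 in². φR_n = 0.75 × 68 × 0.99402 × 8 × 1 = 405.6 kips.
Bearing (0.375 in plate, F_u = 58 ksi): end bolts L_c = 2.6875 − 1.25/2 = 2.0625, R_n = min(1.2×2.0625×0.375×58, 2.4×1.125×0.375×58) = 53.831 kips/bolt; interior L_c = 3.625 − 1.25 = 2.375, R_n = 58.725 kips/bolt. φR_n = 0.75 × (2×53.831 + 6×58.725) = 345.0 kips.
Tension yield (gross): A_g = 13×0.375 = 4.875 in². φR_n = 0.90 × 36 × 4.875 = 158.0 kips.
Block shear: shear path 2×[2.6875+3×3.625] = 2×13.5625 in, A_gv = 10.172, A_nv = 2×(13.5625 − 3.5×1.3125)×0.375 = 6.7266 in²; tension across gage: (4.375 − 1×1.3125)×0.375 = 1.1484 in². R_n = min(0.6×58×6.7266, 0.6×36×10.172) + 1.0×58×1.1484 = min(234.09, 219.72) + 66.607 = 286.33 kips. φR_n = 0.75 × 286.33 = 214.7 kips.
Tension rupture (net): A_n = (13 − 2×1.3125)×0.375 = 3.8906 in² (U = 1.0, A_e = A_n). φR_n = 0.75 × 58 × 3.8906 = 169.2 kips.
Governing: min(405.6, 345.0, 158.0, 214.7, 169.2) = 158.0 kips → gross-section yield.

158.0 kips (gross-section yield governs)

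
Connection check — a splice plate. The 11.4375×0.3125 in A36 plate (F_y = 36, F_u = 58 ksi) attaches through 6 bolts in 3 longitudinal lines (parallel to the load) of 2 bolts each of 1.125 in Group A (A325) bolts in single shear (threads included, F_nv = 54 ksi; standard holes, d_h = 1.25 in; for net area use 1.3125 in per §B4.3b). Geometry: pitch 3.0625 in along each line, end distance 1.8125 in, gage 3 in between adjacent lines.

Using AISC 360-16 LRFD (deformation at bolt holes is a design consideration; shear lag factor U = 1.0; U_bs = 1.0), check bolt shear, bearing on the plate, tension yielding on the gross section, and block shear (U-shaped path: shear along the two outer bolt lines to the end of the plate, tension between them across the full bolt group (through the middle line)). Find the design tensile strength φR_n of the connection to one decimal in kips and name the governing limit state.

93.3 kips (block shear governs)

Bolt shear: A_b = π(1.125)²/4 = 0.99402 in². φR_n = 0.75 × 54 × 0.99402 × 6 × 1 = 241.5 kips.
Bearing (0.3125 in plate, F_u = 58 ksi): end bolts L_c = 1.8125 − 1.25/2 = 1.1875, R_n = min(1.2×1.1875×0.3125×58, 2.4×1.125×0.3125×58) = 25.828 kips/bolt; interior L_c = 3.0625 − 1.25 = 1.8125, R_n = 39.422 kips/bolt. φR_n = 0.75 × (3×25.828 + 3×39.422) = 146.8 kips.
Tension yield (gross): A_g = 11.4375×0.3125 = 3.5742 in². φR_n = 0.90 × 36 × 3.5742 = 115.8 kips.
Block shear: shear path 2×[1.8125+1×3.0625] = 2×4.875 in, A_gv = 3.0469, A_nv = 2×(4.875 − 1.5×1.3125)×0.3125 = 1.8164 in²; tension across gage: (6 − 2×1.3125)×0.3125 = 1.0547 in². R_n = min(0.6×58×1.8164, 0.6×36×3.0469) + 1.0×58×1.0547 = min(63.211, 65.813) + 61.173 = 124.38 kips. φR_n = 0.75 × 124.38 = 93.3 kips.
Governing: min(241.5, 146.8, 115.8, 93.3) = 93.3 kips → block shear.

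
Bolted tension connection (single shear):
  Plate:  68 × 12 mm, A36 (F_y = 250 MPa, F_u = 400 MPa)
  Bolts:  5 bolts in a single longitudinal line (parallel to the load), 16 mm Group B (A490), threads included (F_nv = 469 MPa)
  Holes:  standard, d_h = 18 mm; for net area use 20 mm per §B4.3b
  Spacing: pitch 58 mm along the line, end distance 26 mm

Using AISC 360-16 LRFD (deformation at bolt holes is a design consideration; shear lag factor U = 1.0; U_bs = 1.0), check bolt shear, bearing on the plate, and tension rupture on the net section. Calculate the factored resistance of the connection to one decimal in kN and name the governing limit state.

172.8 kN (net-section rupture governs)

Bolt shear: A_b = π(16)²/4 = 201.06 mm². φR_n = 0.75 × 469 × 201.06 × 5 × 1 = 353.6 kN.
Bearing (12 mm plate, F_u = 400 MPa): end bolts L_c = 26 − 18/2 = 17, R_n = min(1.2×17×12×400, 2.4×16×12×400) = 97.92 kN/bolt; interior L_c = 58 − 18 = 40, R_n = 184.32 kN/bolt. φR_n = 0.75 × (1×97.92 + 4×184.32) = 626.4 kN.
Tension rupture (net): A_n = (68 − 1×20)×12 = 576 mm² (U = 1.0, A_e = A_n). φR_n = 0.75 × 400 × 576 = 172.8 kN.
Governing: min(353.6, 626.4, 172.8) = 172.8 kN → net-section rupture.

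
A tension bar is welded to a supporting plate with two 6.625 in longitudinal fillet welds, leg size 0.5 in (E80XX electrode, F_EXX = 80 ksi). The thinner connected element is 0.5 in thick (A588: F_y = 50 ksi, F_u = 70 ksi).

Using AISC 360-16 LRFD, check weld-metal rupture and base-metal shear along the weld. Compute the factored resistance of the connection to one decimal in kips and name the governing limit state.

168.6 kips (weld metal governs)

Weld metal: throat = 0.707×0.5 = 0.3535 in, L = 2×6.625 = 13.25 in. φR_n = 0.75 × 0.6 × 80 × 0.3535 × 13.25 = 168.6 kips.
Base metal shear (0.5 in plate): yield φR_n = 1.0×0.6×50×0.5×13.25 = 198.8 kips; rupture φR_n = 0.75×0.6×70×0.5×13.25 = 208.7 kips; take 198.8 kips (yield).
Governing: min(168.6, 198.8) = 168.6 kips → weld metal.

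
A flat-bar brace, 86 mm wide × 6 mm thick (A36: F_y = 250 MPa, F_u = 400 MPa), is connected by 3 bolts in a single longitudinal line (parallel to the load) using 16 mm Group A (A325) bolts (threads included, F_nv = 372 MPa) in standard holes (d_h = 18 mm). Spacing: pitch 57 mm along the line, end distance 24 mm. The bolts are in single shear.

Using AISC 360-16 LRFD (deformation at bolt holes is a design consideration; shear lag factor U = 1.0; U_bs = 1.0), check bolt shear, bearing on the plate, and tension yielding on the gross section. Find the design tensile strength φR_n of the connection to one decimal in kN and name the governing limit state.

Bolt shear: A_b = π(16)²/4 = 201.06 mm². φR_n = 0.75 × 372 × 201.06 × 3 × 1 = 168.3 kN.
Bearing (6 mm plate, F_u = 400 MPa): end bolts L_c = 24 − 18/2 = 15, R_n = min(1.2×15×6×400, 2.4×16×6×400) = 43.2 kN/bolt; interior L_c = 57 − 18 = 39, R_n = 92.16 kN/bolt. φR_n = 0.75 × (1×43.2 + 2×92.16) = 170.6 kN.
Tension yield (gross): A_g = 86×6 = 516 mm². φR_n = 0.90 × 250 × 516 = 116.1 kN.
Governing: min(168.3, 170.6, 116.1) = 116.1 kN → gross-section yield.

116.1 kN (gross-section yield governs)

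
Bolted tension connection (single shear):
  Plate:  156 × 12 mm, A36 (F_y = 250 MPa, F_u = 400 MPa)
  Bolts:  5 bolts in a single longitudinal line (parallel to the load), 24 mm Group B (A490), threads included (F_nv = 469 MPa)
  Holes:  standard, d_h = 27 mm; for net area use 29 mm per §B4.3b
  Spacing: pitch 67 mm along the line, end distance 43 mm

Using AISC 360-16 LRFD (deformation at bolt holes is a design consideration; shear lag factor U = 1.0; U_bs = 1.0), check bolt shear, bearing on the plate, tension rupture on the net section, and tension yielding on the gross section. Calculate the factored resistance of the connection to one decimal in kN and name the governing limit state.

421.2 kN (gross-section yield governs)

Bolt shear: A_b = π(24)²/4 = 452.39 mm². φR_n = 0.75 × 469 × 452.39 × 5 × 1 = 795.6 kN.
Bearing (12 mm plate, F_u = 400 MPa): end bolts L_c = 43 − 27/2 = 29.5, R_n = min(1.2×29.5×12×400, 2.4×24×12×400) = 169.92 kN/bolt; interior L_c = 67 − 27 = 40, R_n = 230.4 kN/bolt. φR_n = 0.75 × (1×169.92 + 4×230.4) = 818.6 kN.
Tension rupture (net): A_n = (156 − 1×29)×12 = 1524 mm² (U = 1.0, A_e = A_n). φR_n = 0.75 × 400 × 1524 = 457.2 kN.
Tension yield (gross): A_g = 156×12 = 1872 mm². φR_n = 0.90 × 250 × 1872 = 421.2 kN.
Governing: min(795.6, 818.6, 457.2, 421.2) = 421.2 kN → gross-section yield.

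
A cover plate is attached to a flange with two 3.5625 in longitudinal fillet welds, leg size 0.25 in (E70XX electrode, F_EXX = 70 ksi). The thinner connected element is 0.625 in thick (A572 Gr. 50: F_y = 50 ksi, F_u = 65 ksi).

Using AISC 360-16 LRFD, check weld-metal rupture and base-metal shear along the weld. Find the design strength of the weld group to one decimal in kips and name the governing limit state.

Weld metal: throat = 0.707×0.25 = 0.17675 in, L = 2×3.5625 = 7.125 in. φR_n = 0.75 × 0.6 × 70 × 0.17675 × 7.125 = 39.7 kips.
Base metal shear (0.625 in plate): yield φR_n = 1.0×0.6×50×0.625×7.125 = 133.6 kips; rupture φR_n = 0.75×0.6×65×0.625×7.125 = 130.3 kips; take 130.3 kips (rupture).
Governing: min(39.7, 130.3) = 39.7 kips → weld metal.

39.7 kips (weld metal governs)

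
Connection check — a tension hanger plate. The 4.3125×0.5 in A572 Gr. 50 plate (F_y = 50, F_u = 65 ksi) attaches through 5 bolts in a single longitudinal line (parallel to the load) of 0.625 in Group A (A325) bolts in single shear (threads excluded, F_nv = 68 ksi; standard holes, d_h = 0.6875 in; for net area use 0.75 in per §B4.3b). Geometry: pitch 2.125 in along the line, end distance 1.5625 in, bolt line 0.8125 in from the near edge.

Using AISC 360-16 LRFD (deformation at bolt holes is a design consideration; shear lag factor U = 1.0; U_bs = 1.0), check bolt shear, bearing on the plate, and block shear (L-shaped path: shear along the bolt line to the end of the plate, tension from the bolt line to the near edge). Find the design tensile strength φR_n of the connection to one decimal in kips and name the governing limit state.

78.2 kips (bolt shear governs)

Bolt shear: A_b = π(0.625)²/4 = 0.3068 in². φR_n = 0.75 × 68 × 0.3068 × 5 × 1 = 78.2 kips.
Bearing (0.5 in plate, F_u = 65 ksi): end bolts L_c = 1.5625 − 0.6875/2 = 1.21875, R_n = min(1.2×1.21875×0.5×65, 2.4×0.625×0.5×65) = 47.531 kips/bolt; interior L_c = 2.125 − 0.6875 = 1.4375, R_n = 48.75 kips/bolt. φR_n = 0.75 × (1×47.531 + 4×48.75) = 181.9 kips.
Block shear: shear path 1×[1.5625+4×2.125] = 1×10.0625 in, A_gv = 5.0313, A_nv = 1×(10.0625 − 4.5×0.75)×0.5 = 3.3438 in²; tension to near edge: (0.8125 − 0.5×0.75)×0.5 = 0.21875 in². R_n = min(0.6×65×3.3438, 0.6×50×5.0313) + 1.0×65×0.21875 = min(130.41, 150.94) + 14.219 = 144.63 kips. φR_n = 0.75 × 144.63 = 108.5 kips.
Governing: min(78.2, 181.9, 108.5) = 78.2 kips → bolt shear.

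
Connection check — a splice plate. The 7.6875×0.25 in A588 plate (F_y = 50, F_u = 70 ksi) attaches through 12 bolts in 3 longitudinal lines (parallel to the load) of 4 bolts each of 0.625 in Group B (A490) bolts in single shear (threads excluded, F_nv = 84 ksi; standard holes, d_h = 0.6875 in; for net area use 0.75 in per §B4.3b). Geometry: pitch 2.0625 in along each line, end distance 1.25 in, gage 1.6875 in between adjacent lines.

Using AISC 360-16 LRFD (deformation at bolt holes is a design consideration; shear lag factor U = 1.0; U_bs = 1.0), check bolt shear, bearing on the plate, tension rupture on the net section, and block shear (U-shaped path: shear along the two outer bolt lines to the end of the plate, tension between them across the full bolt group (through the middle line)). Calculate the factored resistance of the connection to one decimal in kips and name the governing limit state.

Bolt shear: A_b = π(0.625)²/4 = 0.3068 in². φR_n = 0.75 × 84 × 0.3068 × 12 × 1 = 231.9 kips.
Bearing (0.25 in plate, F_u = 70 ksi): end bolts L_c = 1.25 − 0.6875/2 = 0.90625, R_n = min(1.2×0.90625×0.25×70, 2.4×0.625×0.25×70) = 19.031 kips/bolt; interior L_c = 2.0625 − 0.6875 = 1.375, R_n = 26.25 kips/bolt. φR_n = 0.75 × (3×19.031 + 9×26.25) = 220.0 kips.
Tension rupture (net): A_n = (7.6875 − 3×0.75)×0.25 = 1.3594 in² (U = 1.0, A_e = A_n). φR_n = 0.75 × 70 × 1.3594 = 71.4 kips.
Block shear: shear path 2×[1.25+3×2.0625] = 2×7.4375 in, A_gv = 3.7188, A_nv = 2×(7.4375 − 3.5×0.75)×0.25 = 2.4063 in²; tension across gage: (3.375 − 2×0.75)×0.25 = 0.46875 in². R_n = min(0.6×70×2.4063, 0.6×50×3.7188) + 1.0×70×0.46875 = min(101.06, 111.56) + 32.813 = 133.87 kips. φR_n = 0.75 × 133.87 = 100.4 kips.
Governing: min(231.9, 220.0, 71.4, 100.4) = 71.4 kips → net-section rupture.

71.4 kips (net-section rupture governs)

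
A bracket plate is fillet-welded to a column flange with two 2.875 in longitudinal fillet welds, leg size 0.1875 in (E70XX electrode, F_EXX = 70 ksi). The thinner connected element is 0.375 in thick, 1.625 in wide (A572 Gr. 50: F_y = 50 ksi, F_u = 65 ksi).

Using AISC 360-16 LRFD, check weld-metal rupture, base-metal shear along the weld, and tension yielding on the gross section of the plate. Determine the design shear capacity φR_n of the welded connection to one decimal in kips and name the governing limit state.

24.0 kips (weld metal governs)

Weld metal: throat = 0.707×0.1875 = 0.13256 in, L = 2×2.875 = 5.75 in. φR_n = 0.75 × 0.6 × 70 × 0.13256 × 5.75 = 24.0 kips.
Base metal shear (0.375 in plate): yield φR_n = 1.0×0.6×50×0.375×5.75 = 64.7 kips; rupture φR_n = 0.75×0.6×65×0.375×5.75 = 63.1 kips; take 63.1 kips (rupture).
Tension yield (gross): A_g = 1.625×0.375 = 0.60938 in². φR_n = 0.90 × 50 × 0.60938 = 27.4 kips.
Governing: min(24.0, 63.1, 27.4) = 24.0 kips → weld metal.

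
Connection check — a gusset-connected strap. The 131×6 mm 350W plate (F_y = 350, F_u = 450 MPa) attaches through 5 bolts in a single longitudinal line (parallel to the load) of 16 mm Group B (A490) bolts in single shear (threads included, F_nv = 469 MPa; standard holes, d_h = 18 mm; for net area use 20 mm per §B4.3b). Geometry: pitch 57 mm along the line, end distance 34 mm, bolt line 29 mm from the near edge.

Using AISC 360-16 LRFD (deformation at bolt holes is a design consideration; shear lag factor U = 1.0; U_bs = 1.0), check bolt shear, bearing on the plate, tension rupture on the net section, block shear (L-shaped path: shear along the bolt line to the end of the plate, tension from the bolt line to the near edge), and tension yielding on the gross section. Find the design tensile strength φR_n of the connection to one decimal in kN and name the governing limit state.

224.8 kN (net-section rupture governs)

Bolt shear: A_b = π(16)²/4 = 201.06 mm². φR_n = 0.75 × 469 × 201.06 × 5 × 1 = 353.6 kN.
Bearing (6 mm plate, F_u = 450 MPa): end bolts L_c = 34 − 18/2 = 25, R_n = min(1.2×25×6×450, 2.4×16×6×450) = 81 kN/bolt; interior L_c = 57 − 18 = 39, R_n = 103.68 kN/bolt. φR_n = 0.75 × (1×81 + 4×103.68) = 371.8 kN.
Tension rupture (net): A_n = (131 − 1×20)×6 = 666 mm² (U = 1.0, A_e = A_n). φR_n = 0.75 × 450 × 666 = 224.8 kN.
Block shear: shear path 1×[34+4×57] = 1×262 mm, A_gv = 1572, A_nv = 1×(262 − 4.5×20)×6 = 1032 mm²; tension to near edge: (29 − 0.5×20)×6 = 114 mm². R_n = min(0.6×450×1032, 0.6×350×1572) + 1.0×450×114 = min(278.64, 330.12) + 51.3 = 329.94 kN. φR_n = 0.75 × 329.94 = 247.5 kN.
Tension yield (gross): A_g = 131×6 = 786 mm². φR_n = 0.90 × 350 × 786 = 247.6 kN.
Governing: min(353.6, 371.8, 224.8, 247.5, 247.6) = 224.8 kN → net-section rupture.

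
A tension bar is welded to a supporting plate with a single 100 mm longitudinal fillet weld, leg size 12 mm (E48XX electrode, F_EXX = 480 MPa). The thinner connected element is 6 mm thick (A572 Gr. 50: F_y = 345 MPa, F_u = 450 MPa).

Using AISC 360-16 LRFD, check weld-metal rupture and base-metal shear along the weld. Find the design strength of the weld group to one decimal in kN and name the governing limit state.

Weld metal: throat = 0.707×12 = 8.484 mm, L = 100 mm. φR_n = 0.75 × 0.6 × 480 × 8.484 × 100 = 183.3 kN.
Base metal shear (6 mm plate): yield φR_n = 1.0×0.6×345×6×100 = 124.2 kN; rupture φR_n = 0.75×0.6×450×6×100 = 121.5 kN; take 121.5 kN (rupture).
Governing: min(183.3, 121.5) = 121.5 kN → base-metal shear.

121.5 kN (base-metal shear governs)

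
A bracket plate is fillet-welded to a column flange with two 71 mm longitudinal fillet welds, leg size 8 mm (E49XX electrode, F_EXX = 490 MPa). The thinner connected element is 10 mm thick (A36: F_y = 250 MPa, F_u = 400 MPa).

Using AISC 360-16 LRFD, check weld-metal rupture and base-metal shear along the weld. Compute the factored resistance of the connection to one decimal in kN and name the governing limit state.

177.1 kN (weld metal governs)

Weld metal: throat = 0.707×8 = 5.656 mm, L = 2×71 = 142 mm. φR_n = 0.75 × 0.6 × 490 × 5.656 × 142 = 177.1 kN.
Base metal shear (10 mm plate): yield φR_n = 1.0×0.6×250×10×142 = 213.0 kN; rupture φR_n = 0.75×0.6×400×10×142 = 255.6 kN; take 213.0 kN (yield).
Governing: min(177.1, 213.0) = 177.1 kN → weld metal.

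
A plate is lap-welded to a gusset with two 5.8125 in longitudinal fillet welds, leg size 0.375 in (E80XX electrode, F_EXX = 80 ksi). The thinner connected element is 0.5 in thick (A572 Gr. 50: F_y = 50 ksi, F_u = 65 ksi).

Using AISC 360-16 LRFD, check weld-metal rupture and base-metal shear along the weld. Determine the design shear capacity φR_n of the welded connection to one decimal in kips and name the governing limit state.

Weld metal: throat = 0.707×0.375 = 0.26513 in, L = 2×5.8125 = 11.625 in. φR_n = 0.75 × 0.6 × 80 × 0.26513 × 11.625 = 111.0 kips.
Base metal shear (0.5 in plate): yield φR_n = 1.0×0.6×50×0.5×11.625 = 174.4 kips; rupture φR_n = 0.75×0.6×65×0.5×11.625 = 170.0 kips; take 170.0 kips (rupture).
Governing: min(111.0, 170.0) = 111.0 kips → weld metal.

111.0 kips (weld metal governs)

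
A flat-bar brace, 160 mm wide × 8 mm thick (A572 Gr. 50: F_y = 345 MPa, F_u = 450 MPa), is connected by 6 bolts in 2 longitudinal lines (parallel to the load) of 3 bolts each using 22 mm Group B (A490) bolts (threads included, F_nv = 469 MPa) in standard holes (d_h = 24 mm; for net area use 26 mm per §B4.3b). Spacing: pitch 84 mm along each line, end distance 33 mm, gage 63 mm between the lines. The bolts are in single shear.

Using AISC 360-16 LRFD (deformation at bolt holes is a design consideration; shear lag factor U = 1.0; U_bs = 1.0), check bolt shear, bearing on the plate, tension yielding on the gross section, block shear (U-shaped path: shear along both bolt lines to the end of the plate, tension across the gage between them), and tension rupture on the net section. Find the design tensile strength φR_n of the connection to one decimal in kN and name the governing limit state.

Bolt shear: A_b = π(22)²/4 = 380.13 mm². φR_n = 0.75 × 469 × 380.13 × 6 × 1 = 802.3 kN.
Bearing (8 mm plate, F_u = 450 MPa): end bolts L_c = 33 − 24/2 = 21, R_n = min(1.2×21×8×450, 2.4×22×8×450) = 90.72 kN/bolt; interior L_c = 84 − 24 = 60, R_n = 190.08 kN/bolt. φR_n = 0.75 × (2×90.72 + 4×190.08) = 706.3 kN.
Tension yield (gross): A_g = 160×8 = 1280 mm². φR_n = 0.90 × 345 × 1280 = 397.4 kN.
Block shear: shear path 2×[33+2×84] = 2×201 mm, A_gv = 3216, A_nv = 2×(201 − 2.5×26)×8 = 2176 mm²; tension across gage: (63 − 1×26)×8 = 296 mm². R_n = min(0.6×450×2176, 0.6×345×3216) + 1.0×450×296 = min(587.52, 665.71) + 133.2 = 720.72 kN. φR_n = 0.75 × 720.72 = 540.5 kN.
Tension rupture (net): A_n = (160 − 2×26)×8 = 864 mm² (U = 1.0, A_e = A_n). φR_n = 0.75 × 450 × 864 = 291.6 kN.
Governing: min(802.3, 706.3, 397.4, 540.5, 291.6) = 291.6 kN → net-section rupture.

291.6 kN (net-section rupture governs)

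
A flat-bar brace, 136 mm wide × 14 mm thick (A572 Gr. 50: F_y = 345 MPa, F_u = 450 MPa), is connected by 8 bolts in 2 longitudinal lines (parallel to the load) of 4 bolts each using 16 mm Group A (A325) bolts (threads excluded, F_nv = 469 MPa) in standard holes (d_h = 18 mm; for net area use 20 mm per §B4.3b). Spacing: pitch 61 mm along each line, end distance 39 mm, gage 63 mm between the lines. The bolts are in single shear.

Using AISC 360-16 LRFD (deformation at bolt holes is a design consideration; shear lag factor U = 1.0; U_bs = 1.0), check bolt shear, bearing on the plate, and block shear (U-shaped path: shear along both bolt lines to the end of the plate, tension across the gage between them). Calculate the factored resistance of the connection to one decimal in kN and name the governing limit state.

Bolt shear: A_b = π(16)²/4 = 201.06 mm². φR_n = 0.75 × 469 × 201.06 × 8 × 1 = 565.8 kN.
Bearing (14 mm plate, F_u = 450 MPa): end bolts L_c = 39 − 18/2 = 30, R_n = min(1.2×30×14×450, 2.4×16×14×450) = 226.8 kN/bolt; interior L_c = 61 − 18 = 43, R_n = 241.92 kN/bolt. φR_n = 0.75 × (2×226.8 + 6×241.92) = 1428.8 kN.
Block shear: shear path 2×[39+3×61] = 2×222 mm, A_gv = 6216, A_nv = 2×(222 − 3.5×20)×14 = 4256 mm²; tension across gage: (63 − 1×20)×14 = 602 mm². R_n = min(0.6×450×4256, 0.6×345×6216) + 1.0×450×602 = min(1149.1, 1286.7) + 270.9 = 1420 kN. φR_n = 0.75 × 1420 = 1065.0 kN.
Governing: min(565.8, 1428.8, 1065.0) = 565.8 kN → bolt shear.

565.8 kN (bolt shear governs)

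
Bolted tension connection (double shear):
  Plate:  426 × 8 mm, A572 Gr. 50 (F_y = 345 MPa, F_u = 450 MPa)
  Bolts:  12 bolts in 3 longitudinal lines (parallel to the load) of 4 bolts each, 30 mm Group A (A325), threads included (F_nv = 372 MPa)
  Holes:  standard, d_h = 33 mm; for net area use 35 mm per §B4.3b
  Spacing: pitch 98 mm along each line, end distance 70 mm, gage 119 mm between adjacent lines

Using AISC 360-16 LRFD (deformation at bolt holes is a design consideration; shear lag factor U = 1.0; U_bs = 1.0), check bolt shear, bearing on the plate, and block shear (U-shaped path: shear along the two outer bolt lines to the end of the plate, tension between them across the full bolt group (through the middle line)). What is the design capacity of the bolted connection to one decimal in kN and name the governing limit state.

1236.1 kN (block shear governs)

Bolt shear: A_b = π(30)²/4 = 706.86 mm². φR_n = 0.75 × 372 × 706.86 × 12 × 2 = 4733.1 kN.
Bearing (8 mm plate, F_u = 450 MPa): end bolts L_c = 70 − 33/2 = 53.5, R_n = min(1.2×53.5×8×450, 2.4×30×8×450) = 231.12 kN/bolt; interior L_c = 98 − 33 = 65, R_n = 259.2 kN/bolt. φR_n = 0.75 × (3×231.12 + 9×259.2) = 2269.6 kN.
Block shear: shear path 2×[70+3×98] = 2×364 mm, A_gv = 5824, A_nv = 2×(364 − 3.5×35)×8 = 3864 mm²; tension across gage: (238 − 2×35)×8 = 1344 mm². R_n = min(0.6×450×3864, 0.6×345×5824) + 1.0×450×1344 = min(1043.3, 1205.6) + 604.8 = 1648.1 kN. φR_n = 0.75 × 1648.1 = 1236.1 kN.
Governing: min(4733.1, 2269.6, 1236.1) = 1236.1 kN → block shear.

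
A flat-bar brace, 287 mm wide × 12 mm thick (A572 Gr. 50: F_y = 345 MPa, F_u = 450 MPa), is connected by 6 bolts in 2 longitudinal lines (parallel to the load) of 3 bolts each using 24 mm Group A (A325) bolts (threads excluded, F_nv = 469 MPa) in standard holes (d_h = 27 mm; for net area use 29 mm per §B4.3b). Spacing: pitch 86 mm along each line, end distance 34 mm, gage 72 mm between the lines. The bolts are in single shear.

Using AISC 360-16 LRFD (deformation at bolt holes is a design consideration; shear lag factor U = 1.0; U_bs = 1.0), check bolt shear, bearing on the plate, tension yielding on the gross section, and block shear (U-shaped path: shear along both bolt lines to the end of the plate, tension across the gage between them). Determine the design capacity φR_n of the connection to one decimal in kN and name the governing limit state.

823.0 kN (block shear governs)

Bolt shear: A_b = π(24)²/4 = 452.39 mm². φR_n = 0.75 × 469 × 452.39 × 6 × 1 = 954.8 kN.
Bearing (12 mm plate, F_u = 450 MPa): end bolts L_c = 34 − 27/2 = 20.5, R_n = min(1.2×20.5×12×450, 2.4×24×12×450) = 132.84 kN/bolt; interior L_c = 86 − 27 = 59, R_n = 311.04 kN/bolt. φR_n = 0.75 × (2×132.84 + 4×311.04) = 1132.4 kN.
Tension yield (gross): A_g = 287×12 = 3444 mm². φR_n = 0.90 × 345 × 3444 = 1069.4 kN.
Block shear: shear path 2×[34+2×86] = 2×206 mm, A_gv = 4944, A_nv = 2×(206 − 2.5×29)×12 = 3204 mm²; tension across gage: (72 − 1×29)×12 = 516 mm². R_n = min(0.6×450×3204, 0.6×345×4944) + 1.0×450×516 = min(865.08, 1023.4) + 232.2 = 1097.3 kN. φR_n = 0.75 × 1097.3 = 823.0 kN.
Governing: min(954.8, 1132.4, 1069.4, 823.0) = 823.0 kN → block shear.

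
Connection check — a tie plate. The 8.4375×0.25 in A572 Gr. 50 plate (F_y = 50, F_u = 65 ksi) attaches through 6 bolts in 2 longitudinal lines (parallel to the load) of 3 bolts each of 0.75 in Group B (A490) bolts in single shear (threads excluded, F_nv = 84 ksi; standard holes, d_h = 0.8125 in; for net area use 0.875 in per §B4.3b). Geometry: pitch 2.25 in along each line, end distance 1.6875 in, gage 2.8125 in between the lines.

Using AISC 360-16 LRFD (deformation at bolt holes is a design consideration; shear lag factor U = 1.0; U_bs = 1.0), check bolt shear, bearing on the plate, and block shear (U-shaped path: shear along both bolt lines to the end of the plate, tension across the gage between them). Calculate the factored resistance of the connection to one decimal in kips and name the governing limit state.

82.1 kips (block shear governs)

Bolt shear: A_b = π(0.75)²/4 = 0.44179 in². φR_n = 0.75 × 84 × 0.44179 × 6 × 1 = 167.0 kips.
Bearing (0.25 in plate, F_u = 65 ksi): end bolts L_c = 1.6875 − 0.8125/2 = 1.28125, R_n = min(1.2×1.28125×0.25×65, 2.4×0.75×0.25×65) = 24.984 kips/bolt; interior L_c = 2.25 − 0.8125 = 1.4375, R_n = 28.031 kips/bolt. φR_n = 0.75 × (2×24.984 + 4×28.031) = 121.6 kips.
Block shear: shear path 2×[1.6875+2×2.25] = 2×6.1875 in, A_gv = 3.0938, A_nv = 2×(6.1875 − 2.5×0.875)×0.25 = 2 in²; tension across gage: (2.8125 − 1×0.875)×0.25 = 0.48438 in². R_n = min(0.6×65×2, 0.6×50×3.0938) + 1.0×65×0.48438 = min(78, 92.814) + 31.485 = 109.49 kips. φR_n = 0.75 × 109.49 = 82.1 kips.
Governing: min(167.0, 121.6, 82.1) = 82.1 kips → block shear.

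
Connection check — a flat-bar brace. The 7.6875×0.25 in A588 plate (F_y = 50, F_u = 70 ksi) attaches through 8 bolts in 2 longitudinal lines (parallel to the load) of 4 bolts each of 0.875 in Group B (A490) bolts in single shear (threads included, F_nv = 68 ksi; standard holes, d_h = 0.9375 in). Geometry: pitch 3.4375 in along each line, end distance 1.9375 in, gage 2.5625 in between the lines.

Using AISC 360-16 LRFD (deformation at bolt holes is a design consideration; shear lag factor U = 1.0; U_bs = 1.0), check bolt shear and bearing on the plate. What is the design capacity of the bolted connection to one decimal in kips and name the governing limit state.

211.6 kips (bearing governs)

Bolt shear: A_b = π(0.875)²/4 = 0.60132 in². φR_n = 0.75 × 68 × 0.60132 × 8 × 1 = 245.3 kips.
Bearing (0.25 in plate, F_u = 70 ksi): end bolts L_c = 1.9375 − 0.9375/2 = 1.46875, R_n = min(1.2×1.46875×0.25×70, 2.4×0.875×0.25×70) = 30.844 kips/bolt; interior L_c = 3.4375 − 0.9375 = 2.5, R_n = 36.75 kips/bolt. φR_n = 0.75 × (2×30.844 + 6×36.75) = 211.6 kips.
Governing: min(245.3, 211.6) = 211.6 kips → bearing.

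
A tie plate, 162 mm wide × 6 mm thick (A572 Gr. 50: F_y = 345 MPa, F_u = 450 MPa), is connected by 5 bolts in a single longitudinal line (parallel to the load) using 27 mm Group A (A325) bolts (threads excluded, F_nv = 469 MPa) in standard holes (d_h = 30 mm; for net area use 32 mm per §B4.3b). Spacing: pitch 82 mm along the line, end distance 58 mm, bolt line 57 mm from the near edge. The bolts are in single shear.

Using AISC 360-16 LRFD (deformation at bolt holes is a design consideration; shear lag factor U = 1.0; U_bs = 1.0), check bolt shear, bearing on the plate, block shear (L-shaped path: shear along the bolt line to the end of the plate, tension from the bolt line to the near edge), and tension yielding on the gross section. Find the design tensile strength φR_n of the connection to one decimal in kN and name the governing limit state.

301.8 kN (gross-section yield governs)

Bolt shear: A_b = π(27)²/4 = 572.56 mm². φR_n = 0.75 × 469 × 572.56 × 5 × 1 = 1007.0 kN.
Bearing (6 mm plate, F_u = 450 MPa): end bolts L_c = 58 − 30/2 = 43, R_n = min(1.2×43×6×450, 2.4×27×6×450) = 139.32 kN/bolt; interior L_c = 82 − 30 = 52, R_n = 168.48 kN/bolt. φR_n = 0.75 × (1×139.32 + 4×168.48) = 609.9 kN.
Block shear: shear path 1×[58+4×82] = 1×386 mm, A_gv = 2316, A_nv = 1×(386 − 4.5×32)×6 = 1452 mm²; tension to near edge: (57 − 0.5×32)×6 = 246 mm². R_n = min(0.6×450×1452, 0.6×345×2316) + 1.0×450×246 = min(392.04, 479.41) + 110.7 = 502.74 kN. φR_n = 0.75 × 502.74 = 377.1 kN.
Tension yield (gross): A_g = 162×6 = 972 mm². φR_n = 0.90 × 345 × 972 = 301.8 kN.
Governing: min(1007.0, 609.9, 377.1, 301.8) = 301.8 kN → gross-section yield.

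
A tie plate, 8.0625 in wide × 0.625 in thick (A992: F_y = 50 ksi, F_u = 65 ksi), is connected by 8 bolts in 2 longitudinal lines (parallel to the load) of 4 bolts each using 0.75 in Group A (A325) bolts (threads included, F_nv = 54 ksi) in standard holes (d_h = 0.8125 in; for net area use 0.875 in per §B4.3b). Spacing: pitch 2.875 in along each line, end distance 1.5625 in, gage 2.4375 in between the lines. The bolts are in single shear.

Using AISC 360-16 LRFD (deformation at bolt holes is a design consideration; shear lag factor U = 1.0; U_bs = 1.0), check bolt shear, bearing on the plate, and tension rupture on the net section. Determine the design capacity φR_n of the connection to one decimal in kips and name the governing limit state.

143.1 kips (bolt shear governs)

Bolt shear: A_b = π(0.75)²/4 = 0.44179 in². φR_n = 0.75 × 54 × 0.44179 × 8 × 1 = 143.1 kips.
Bearing (0.625 in plate, F_u = 65 ksi): end bolts L_c = 1.5625 − 0.8125/2 = 1.15625, R_n = min(1.2×1.15625×0.625×65, 2.4×0.75×0.625×65) = 56.367 kips/bolt; interior L_c = 2.875 − 0.8125 = 2.0625, R_n = 73.125 kips/bolt. φR_n = 0.75 × (2×56.367 + 6×73.125) = 413.6 kips.
Tension rupture (net): A_n = (8.0625 − 2×0.875)×0.625 = 3.9453 in² (U = 1.0, A_e = A_n). φR_n = 0.75 × 65 × 3.9453 = 192.3 kips.
Governing: min(143.1, 413.6, 192.3) = 143.1 kips → bolt shear.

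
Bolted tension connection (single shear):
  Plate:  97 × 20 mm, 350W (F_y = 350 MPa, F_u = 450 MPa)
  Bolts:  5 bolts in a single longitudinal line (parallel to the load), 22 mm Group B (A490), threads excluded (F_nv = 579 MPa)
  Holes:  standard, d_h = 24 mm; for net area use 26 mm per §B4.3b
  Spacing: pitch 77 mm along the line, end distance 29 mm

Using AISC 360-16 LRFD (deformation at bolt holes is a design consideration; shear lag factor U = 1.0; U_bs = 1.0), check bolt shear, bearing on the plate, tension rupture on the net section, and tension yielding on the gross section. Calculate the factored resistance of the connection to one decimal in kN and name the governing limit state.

Bolt shear: A_b = π(22)²/4 = 380.13 mm². φR_n = 0.75 × 579 × 380.13 × 5 × 1 = 825.4 kN.
Bearing (20 mm plate, F_u = 450 MPa): end bolts L_c = 29 − 24/2 = 17, R_n = min(1.2×17×20×450, 2.4×22×20×450) = 183.6 kN/bolt; interior L_c = 77 − 24 = 53, R_n = 475.2 kN/bolt. φR_n = 0.75 × (1×183.6 + 4×475.2) = 1563.3 kN.
Tension rupture (net): A_n = (97 − 1×26)×20 = 1420 mm² (U = 1.0, A_e = A_n). φR_n = 0.75 × 450 × 1420 = 479.3 kN.
Tension yield (gross): A_g = 97×20 = 1940 mm². φR_n = 0.90 × 350 × 1940 = 611.1 kN.
Governing: min(825.4, 1563.3, 479.3, 611.1) = 479.3 kN → net-section rupture.

479.3 kN (net-section rupture governs)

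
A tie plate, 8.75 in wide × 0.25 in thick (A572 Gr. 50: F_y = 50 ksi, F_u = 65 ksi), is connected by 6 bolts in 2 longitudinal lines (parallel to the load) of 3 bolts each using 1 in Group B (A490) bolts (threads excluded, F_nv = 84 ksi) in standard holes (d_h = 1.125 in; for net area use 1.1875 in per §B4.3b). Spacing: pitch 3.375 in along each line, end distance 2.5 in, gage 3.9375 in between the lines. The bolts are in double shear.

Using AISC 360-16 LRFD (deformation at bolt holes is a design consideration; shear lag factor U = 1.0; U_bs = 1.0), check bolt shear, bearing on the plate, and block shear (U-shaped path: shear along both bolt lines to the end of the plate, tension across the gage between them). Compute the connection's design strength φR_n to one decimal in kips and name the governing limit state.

Bolt shear: A_b = π(1)²/4 = 0.7854 in². φR_n = 0.75 × 84 × 0.7854 × 6 × 2 = 593.8 kips.
Bearing (0.25 in plate, F_u = 65 ksi): end bolts L_c = 2.5 − 1.125/2 = 1.9375, R_n = min(1.2×1.9375×0.25×65, 2.4×1×0.25×65) = 37.781 kips/bolt; interior L_c = 3.375 − 1.125 = 2.25, R_n = 39 kips/bolt. φR_n = 0.75 × (2×37.781 + 4×39) = 173.7 kips.
Block shear: shear path 2×[2.5+2×3.375] = 2×9.25 in, A_gv = 4.625, A_nv = 2×(9.25 − 2.5×1.1875)×0.25 = 3.1406 in²; tension across gage: (3.9375 − 1×1.1875)×0.25 = 0.6875 in². R_n = min(0.6×65×3.1406, 0.6×50×4.625) + 1.0×65×0.6875 = min(122.48, 138.75) + 44.688 = 167.17 kips. φR_n = 0.75 × 167.17 = 125.4 kips.
Governing: min(593.8, 173.7, 125.4) = 125.4 kips → block shear.

125.4 kips (block shear governs)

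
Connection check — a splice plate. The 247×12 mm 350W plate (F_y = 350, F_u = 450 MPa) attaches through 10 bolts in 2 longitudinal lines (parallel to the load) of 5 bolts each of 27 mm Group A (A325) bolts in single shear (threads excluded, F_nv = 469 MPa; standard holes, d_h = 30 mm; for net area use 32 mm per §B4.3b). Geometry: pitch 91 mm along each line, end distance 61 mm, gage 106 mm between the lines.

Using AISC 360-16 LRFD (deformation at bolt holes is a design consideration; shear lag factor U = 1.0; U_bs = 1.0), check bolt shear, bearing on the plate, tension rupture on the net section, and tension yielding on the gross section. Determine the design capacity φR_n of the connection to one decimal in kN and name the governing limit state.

Bolt shear: A_b = π(27)²/4 = 572.56 mm². φR_n = 0.75 × 469 × 572.56 × 10 × 1 = 2014.0 kN.
Bearing (12 mm plate, F_u = 450 MPa): end bolts L_c = 61 − 30/2 = 46, R_n = min(1.2×46×12×450, 2.4×27×12×450) = 298.08 kN/bolt; interior L_c = 91 − 30 = 61, R_n = 349.92 kN/bolt. φR_n = 0.75 × (2×298.08 + 8×349.92) = 2546.6 kN.
Tension rupture (net): A_n = (247 − 2×32)×12 = 2196 mm² (U = 1.0, A_e = A_n). φR_n = 0.75 × 450 × 2196 = 741.2 kN.
Tension yield (gross): A_g = 247×12 = 2964 mm². φR_n = 0.90 × 350 × 2964 = 933.7 kN.
Governing: min(2014.0, 2546.6, 741.2, 933.7) = 741.2 kN → net-section rupture.

741.2 kN (net-section rupture governs)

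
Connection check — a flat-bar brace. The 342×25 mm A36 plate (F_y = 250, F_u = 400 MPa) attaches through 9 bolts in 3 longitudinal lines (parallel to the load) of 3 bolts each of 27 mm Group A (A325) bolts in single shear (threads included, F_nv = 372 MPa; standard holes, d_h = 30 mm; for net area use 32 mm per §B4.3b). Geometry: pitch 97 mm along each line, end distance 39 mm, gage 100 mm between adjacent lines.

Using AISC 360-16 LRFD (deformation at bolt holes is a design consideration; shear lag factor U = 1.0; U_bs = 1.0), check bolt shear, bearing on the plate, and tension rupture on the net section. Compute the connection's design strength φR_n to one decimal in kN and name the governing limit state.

Bolt shear: A_b = π(27)²/4 = 572.56 mm². φR_n = 0.75 × 372 × 572.56 × 9 × 1 = 1437.7 kN.
Bearing (25 mm plate, F_u = 400 MPa): end bolts L_c = 39 − 30/2 = 24, R_n = min(1.2×24×25×400, 2.4×27×25×400) = 288 kN/bolt; interior L_c = 97 − 30 = 67, R_n = 648 kN/bolt. φR_n = 0.75 × (3×288 + 6×648) = 3564.0 kN.
Tension rupture (net): A_n = (342 − 3×32)×25 = 6150 mm² (U = 1.0, A_e = A_n). φR_n = 0.75 × 400 × 6150 = 1845.0 kN.
Governing: min(1437.7, 3564.0, 1845.0) = 1437.7 kN → bolt shear.

1437.7 kN (bolt shear governs)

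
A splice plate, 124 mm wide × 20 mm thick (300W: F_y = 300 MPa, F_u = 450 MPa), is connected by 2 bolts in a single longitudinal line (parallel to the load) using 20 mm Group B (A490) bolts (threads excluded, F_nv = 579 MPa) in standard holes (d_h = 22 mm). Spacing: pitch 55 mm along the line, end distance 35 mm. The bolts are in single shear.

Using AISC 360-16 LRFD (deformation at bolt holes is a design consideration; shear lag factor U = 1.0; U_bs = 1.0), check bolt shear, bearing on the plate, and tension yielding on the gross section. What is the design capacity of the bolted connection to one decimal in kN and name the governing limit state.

272.8 kN (bolt shear governs)

Bolt shear: A_b = π(20)²/4 = 314.16 mm². φR_n = 0.75 × 579 × 314.16 × 2 × 1 = 272.8 kN.
Bearing (20 mm plate, F_u = 450 MPa): end bolts L_c = 35 − 22/2 = 24, R_n = min(1.2×24×20×450, 2.4×20×20×450) = 259.2 kN/bolt; interior L_c = 55 − 22 = 33, R_n = 356.4 kN/bolt. φR_n = 0.75 × (1×259.2 + 1×356.4) = 461.7 kN.
Tension yield (gross): A_g = 124×20 = 2480 mm². φR_n = 0.90 × 300 × 2480 = 669.6 kN.
Governing: min(272.8, 461.7, 669.6) = 272.8 kN → bolt shear.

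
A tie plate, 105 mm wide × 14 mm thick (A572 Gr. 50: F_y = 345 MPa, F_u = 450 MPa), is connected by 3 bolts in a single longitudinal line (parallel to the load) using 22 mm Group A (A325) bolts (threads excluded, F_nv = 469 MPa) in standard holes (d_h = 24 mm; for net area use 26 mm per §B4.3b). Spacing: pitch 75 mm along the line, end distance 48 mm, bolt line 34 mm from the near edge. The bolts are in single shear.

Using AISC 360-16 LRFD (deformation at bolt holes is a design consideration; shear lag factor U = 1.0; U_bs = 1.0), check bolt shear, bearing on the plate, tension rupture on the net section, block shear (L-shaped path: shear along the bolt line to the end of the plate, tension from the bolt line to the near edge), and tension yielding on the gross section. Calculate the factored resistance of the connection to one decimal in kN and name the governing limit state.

Bolt shear: A_b = π(22)²/4 = 380.13 mm². φR_n = 0.75 × 469 × 380.13 × 3 × 1 = 401.1 kN.
Bearing (14 mm plate, F_u = 450 MPa): end bolts L_c = 48 − 24/2 = 36, R_n = min(1.2×36×14×450, 2.4×22×14×450) = 272.16 kN/bolt; interior L_c = 75 − 24 = 51, R_n = 332.64 kN/bolt. φR_n = 0.75 × (1×272.16 + 2×332.64) = 703.1 kN.
Tension rupture (net): A_n = (105 − 1×26)×14 = 1106 mm² (U = 1.0, A_e = A_n). φR_n = 0.75 × 450 × 1106 = 373.3 kN.
Block shear: shear path 1×[48+2×75] = 1×198 mm, A_gv = 2772, A_nv = 1×(198 − 2.5×26)×14 = 1862 mm²; tension to near edge: (34 − 0.5×26)×14 = 294 mm². R_n = min(0.6×450×1862, 0.6×345×2772) + 1.0×450×294 = min(502.74, 573.8) + 132.3 = 635.04 kN. φR_n = 0.75 × 635.04 = 476.3 kN.
Tension yield (gross): A_g = 105×14 = 1470 mm². φR_n = 0.90 × 345 × 1470 = 456.4 kN.
Governing: min(401.1, 703.1, 373.3, 476.3, 456.4) = 373.3 kN → net-section rupture.

373.3 kN (net-section rupture governs)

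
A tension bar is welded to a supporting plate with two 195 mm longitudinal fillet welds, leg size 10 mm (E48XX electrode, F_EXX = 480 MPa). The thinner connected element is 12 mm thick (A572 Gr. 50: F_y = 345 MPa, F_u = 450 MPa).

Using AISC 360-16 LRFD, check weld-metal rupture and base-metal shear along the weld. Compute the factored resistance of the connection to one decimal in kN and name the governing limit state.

Weld metal: throat = 0.707×10 = 7.07 mm, L = 2×195 = 390 mm. φR_n = 0.75 × 0.6 × 480 × 7.07 × 390 = 595.6 kN.
Base metal shear (12 mm plate): yield φR_n = 1.0×0.6×345×12×390 = 968.8 kN; rupture φR_n = 0.75×0.6×450×12×390 = 947.7 kN; take 947.7 kN (rupture).
Governing: min(595.6, 947.7) = 595.6 kN → weld metal.

595.6 kN (weld metal governs)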